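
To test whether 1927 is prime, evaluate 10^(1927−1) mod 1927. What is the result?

10^1 ≡ 10 (mod 1927)
10^2 ≡ 10^2 = 100 ≡ 100 (mod 1927)
10^4 ≡ 100^2 = 10000 ≡ 365 (mod 1927)
10^8 ≡ 365^2 = 133225 ≡ 262 (mod 1927)
10^16 ≡ 262^2 = 68644 ≡ 1199 (mod 1927)
10^32 ≡ 1199^2 = 1437601 ≡ 59 (mod 1927)
10^64 ≡ 59^2 = 3481 ≡ 1554 (mod 1927)
10^128 ≡ 1554^2 = 2414916 ≡ 385 (mod 1927)
10^256 ≡ 385^2 = 148225 ≡ 1773 (mod 1927)
10^512 ≡ 1773^2 = 3143529 ≡ 592 (mod 1927)
10^1024 ≡ 592^2 = 350464 ≡ 1677 (mod 1927)
1926 = 1024 + 512 + 256 + 128 + 4 + 2 in binary powers of 2.
So 10^1926 ≡ 1677 · 592 · 1773 · 385 · 365 · 100 ≡ 1076 (mod 1927).
Since 1076 ≠ 1, base 10 is a Fermat witness: 1927 is composite.

1076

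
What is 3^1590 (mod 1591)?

322

3^1 ≡ 3 (mod 1591)
3^2 ≡ 3^2 = 9 ≡ 9 (mod 1591)
3^4 ≡ 9^2 = 81 ≡ 81 (mod 1591)
3^8 ≡ 81^2 = 6561 ≡ 197 (mod 1591)
3^16 ≡ 197^2 = 38809 ≡ 625 (mod 1591)
3^32 ≡ 625^2 = 390625 ≡ 830 (mod 1591)
3^64 ≡ 830^2 = 688900 ≡ 1588 (mod 1591)
3^128 ≡ 1588^2 = 2521744 ≡ 9 (mod 1591)
3^256 ≡ 9^2 = 81 ≡ 81 (mod 1591)
3^512 ≡ 81^2 = 6561 ≡ 197 (mod 1591)
3^1024 ≡ 197^2 = 38809 ≡ 625 (mod 1591)
1590 = 1024 + 512 + 32 + 16 + 4 + 2 in binary powers of 2.
So 3^1590 ≡ 625 · 197 · 830 · 625 · 81 · 9 ≡ 322 (mod 1591).
Since 322 ≠ 1, base 3 is a Fermat witness: 1591 is composite.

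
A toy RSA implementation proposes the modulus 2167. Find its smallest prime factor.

11

2167 is odd.
Digit sum 16, not divisible by 3.
Ends in 7: not divisible by 5.
7: 2167 = 7·309 + 4
11: 2167 = 11·197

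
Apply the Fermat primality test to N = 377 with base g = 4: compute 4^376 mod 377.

4^1 ≡ 4 (mod 377)
4^2 ≡ 4^2 = 16 ≡ 16 (mod 377)
4^4 ≡ 16^2 = 256 ≡ 256 (mod 377)
4^8 ≡ 256^2 = 65536 ≡ 315 (mod 377)
4^16 ≡ 315^2 = 99225 ≡ 74 (mod 377)
4^32 ≡ 74^2 = 5476 ≡ 198 (mod 377)
4^64 ≡ 198^2 = 39204 ≡ 373 (mod 377)
4^128 ≡ 373^2 = 139129 ≡ 16 (mod 377)
4^256 ≡ 16^2 = 256 ≡ 256 (mod 377)
376 = 256 + 64 + 32 + 16 + 8 in binary powers of 2.
So 4^376 ≡ 256 · 373 · 198 · 74 · 315 ≡ 165 (mod 377).
Since 165 ≠ 1, base 4 is a Fermat witness: 377 is composite.

165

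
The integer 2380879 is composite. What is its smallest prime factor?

2380879 is odd.
Digit sum 37, not divisible by 3.
Ends in 9: not divisible by 5.
7: 2380879 = 7·340125 + 4
11: 2380879 = 11·216443 + 6
13: 2380879 = 13·183144 + 7
17: 2380879 = 17·140051 + 12
19: 2380879 = 19·125309 + 8
23: 2380879 = 23·103516 + 11
29: 2380879 = 29·82099 + 8
31: 2380879 = 31·76802 + 17
37: 2380879 = 37·64348 + 3
41: 2380879 = 41·58070 + 9
43: 2380879 = 43·55369 + 12
47: 2380879 = 47·50657

47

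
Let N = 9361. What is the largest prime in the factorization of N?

37

9361 = 11 · 851
851 = 23 · 37
37 is prime.
So 9361 = 11 · 23 · 37; the largest prime factor is 37.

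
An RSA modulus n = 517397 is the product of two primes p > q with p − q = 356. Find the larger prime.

919

Since p = q + 356, we have 517397 = q(q + 356), so q² + 356q − 517397 = 0.
Discriminant: 356² + 4·517397 = 126736 + 2069588 = 2196324; √2196324 = 1482.
q = (−356 + 1482)/2 = 563, and p = q + 356 = 919.
Check: 563 · 919 = 517397.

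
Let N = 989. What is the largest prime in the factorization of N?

43

989 = 23 · 43
43 is prime.
So 989 = 23 · 43; the largest prime factor is 43.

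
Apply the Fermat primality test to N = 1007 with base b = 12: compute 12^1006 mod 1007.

12^1 ≡ 12 (mod 1007)
12^2 ≡ 12^2 = 144 ≡ 144 (mod 1007)
12^4 ≡ 144^2 = 20736 ≡ 596 (mod 1007)
12^8 ≡ 596^2 = 355216 ≡ 752 (mod 1007)
12^16 ≡ 752^2 = 565504 ≡ 577 (mod 1007)
12^32 ≡ 577^2 = 332929 ≡ 619 (mod 1007)
12^64 ≡ 619^2 = 383161 ≡ 501 (mod 1007)
12^128 ≡ 501^2 = 251001 ≡ 258 (mod 1007)
12^256 ≡ 258^2 = 66564 ≡ 102 (mod 1007)
12^512 ≡ 102^2 = 10404 ≡ 334 (mod 1007)
1006 = 512 + 256 + 128 + 64 + 32 + 8 + 4 + 2 in binary powers of 2.
So 12^1006 ≡ 334 · 102 · 258 · 501 · 619 · 752 · 596 · 144 ≡ 938 (mod 1007).
Since 938 ≠ 1, base 12 is a Fermat witness: 1007 is composite.

938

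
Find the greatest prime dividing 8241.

67

8241 = 3 · 2747
2747 = 41 · 67
67 is prime.
So 8241 = 3 · 41 · 67; the largest prime factor is 67.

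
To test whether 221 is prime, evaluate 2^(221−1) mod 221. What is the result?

2^1 ≡ 2 (mod 221)
2^2 ≡ 2^2 = 4 ≡ 4 (mod 221)
2^4 ≡ 4^2 = 16 ≡ 16 (mod 221)
2^8 ≡ 16^2 = 256 ≡ 35 (mod 221)
2^16 ≡ 35^2 = 1225 ≡ 120 (mod 221)
2^32 ≡ 120^2 = 14400 ≡ 35 (mod 221)
2^64 ≡ 35^2 = 1225 ≡ 120 (mod 221)
2^128 ≡ 120^2 = 14400 ≡ 35 (mod 221)
220 = 128 + 64 + 16 + 8 + 4 in binary powers of 2.
So 2^220 ≡ 35 · 120 · 120 · 35 · 16 ≡ 16 (mod 221).
Since 16 ≠ 1, base 2 is a Fermat witness: 221 is composite.

16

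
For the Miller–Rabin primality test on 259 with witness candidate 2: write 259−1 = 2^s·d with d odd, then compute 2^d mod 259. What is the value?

29

259 − 1 = 258 = 2^1 · 129, so d = 129.
2^1 ≡ 2 (mod 259)
2^2 ≡ 2^2 = 4 ≡ 4 (mod 259)
2^4 ≡ 4^2 = 16 ≡ 16 (mod 259)
2^8 ≡ 16^2 = 256 ≡ 256 (mod 259)
2^16 ≡ 256^2 = 65536 ≡ 9 (mod 259)
2^32 ≡ 9^2 = 81 ≡ 81 (mod 259)
2^64 ≡ 81^2 = 6561 ≡ 86 (mod 259)
2^128 ≡ 86^2 = 7396 ≡ 144 (mod 259)
129 = 128 + 1 in binary powers of 2.
So 2^129 ≡ 144 · 2 ≡ 29 (mod 259).
Squaring chain: 29; never reaches −1, so base 2 is a Miller–Rabin witness that 259 is composite.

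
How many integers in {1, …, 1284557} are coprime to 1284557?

Factor: 1284557 = 47 · 151 · 181.
φ(1284557) = (47−1) · (151−1) · (181−1) = 46 · 150 · 180 = 1242000.

1242000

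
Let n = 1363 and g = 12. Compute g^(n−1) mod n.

202

12^1 ≡ 12 (mod 1363)
12^2 ≡ 12^2 = 144 ≡ 144 (mod 1363)
12^4 ≡ 144^2 = 20736 ≡ 291 (mod 1363)
12^8 ≡ 291^2 = 84681 ≡ 175 (mod 1363)
12^16 ≡ 175^2 = 30625 ≡ 639 (mod 1363)
12^32 ≡ 639^2 = 408321 ≡ 784 (mod 1363)
12^64 ≡ 784^2 = 614656 ≡ 1306 (mod 1363)
12^128 ≡ 1306^2 = 1705636 ≡ 523 (mod 1363)
12^256 ≡ 523^2 = 273529 ≡ 929 (mod 1363)
12^512 ≡ 929^2 = 863041 ≡ 262 (mod 1363)
12^1024 ≡ 262^2 = 68644 ≡ 494 (mod 1363)
1362 = 1024 + 256 + 64 + 16 + 2 in binary powers of 2.
So 12^1362 ≡ 494 · 929 · 1306 · 639 · 144 ≡ 202 (mod 1363).
Since 202 ≠ 1, base 12 is a Fermat witness: 1363 is composite.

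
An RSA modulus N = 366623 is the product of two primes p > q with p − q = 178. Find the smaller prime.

523

Since p = q + 178, we have 366623 = q(q + 178), so q² + 178q − 366623 = 0.
Discriminant: 178² + 4·366623 = 31684 + 1466492 = 1498176; √1498176 = 1224.
q = (−178 + 1224)/2 = 523, and p = q + 178 = 701.
Check: 523 · 701 = 366623.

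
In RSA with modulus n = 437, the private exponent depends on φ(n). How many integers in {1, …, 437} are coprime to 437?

Factor: 437 = 19 · 23.
φ(437) = (19−1) · (23−1) = 18 · 22 = 396.

396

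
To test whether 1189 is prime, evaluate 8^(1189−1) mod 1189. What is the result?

836

8^1 ≡ 8 (mod 1189)
8^2 ≡ 8^2 = 64 ≡ 64 (mod 1189)
8^4 ≡ 64^2 = 4096 ≡ 529 (mod 1189)
8^8 ≡ 529^2 = 279841 ≡ 426 (mod 1189)
8^16 ≡ 426^2 = 181476 ≡ 748 (mod 1189)
8^32 ≡ 748^2 = 559504 ≡ 674 (mod 1189)
8^64 ≡ 674^2 = 454276 ≡ 78 (mod 1189)
8^128 ≡ 78^2 = 6084 ≡ 139 (mod 1189)
8^256 ≡ 139^2 = 19321 ≡ 297 (mod 1189)
8^512 ≡ 297^2 = 88209 ≡ 223 (mod 1189)
8^1024 ≡ 223^2 = 49729 ≡ 980 (mod 1189)
1188 = 1024 + 128 + 32 + 4 in binary powers of 2.
So 8^1188 ≡ 980 · 139 · 674 · 529 ≡ 836 (mod 1189).
Since 836 ≠ 1, base 8 is a Fermat witness: 1189 is composite.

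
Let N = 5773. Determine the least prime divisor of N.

5773 is odd.
Digit sum 22, not divisible by 3.
Ends in 3: not divisible by 5.
7: 5773 = 7·824 + 5
11: 5773 = 11·524 + 9
13: 5773 = 13·444 + 1
17: 5773 = 17·339 + 10
19: 5773 = 19·303 + 16
23: 5773 = 23·251

23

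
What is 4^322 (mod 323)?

101

4^1 ≡ 4 (mod 323)
4^2 ≡ 4^2 = 16 ≡ 16 (mod 323)
4^4 ≡ 16^2 = 256 ≡ 256 (mod 323)
4^8 ≡ 256^2 = 65536 ≡ 290 (mod 323)
4^16 ≡ 290^2 = 84100 ≡ 120 (mod 323)
4^32 ≡ 120^2 = 14400 ≡ 188 (mod 323)
4^64 ≡ 188^2 = 35344 ≡ 137 (mod 323)
4^128 ≡ 137^2 = 18769 ≡ 35 (mod 323)
4^256 ≡ 35^2 = 1225 ≡ 256 (mod 323)
322 = 256 + 64 + 2 in binary powers of 2.
So 4^322 ≡ 256 · 137 · 16 ≡ 101 (mod 323).
Since 101 ≠ 1, base 4 is a Fermat witness: 323 is composite.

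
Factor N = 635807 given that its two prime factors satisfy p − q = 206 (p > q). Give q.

701

Since p = q + 206, we have 635807 = q(q + 206), so q² + 206q − 635807 = 0.
Discriminant: 206² + 4·635807 = 42436 + 2543228 = 2585664; √2585664 = 1608.
q = (−206 + 1608)/2 = 701, and p = q + 206 = 907.
Check: 701 · 907 = 635807.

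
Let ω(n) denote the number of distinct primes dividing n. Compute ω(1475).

2

1475 = 5^2 · 59
1475 = 5^2 · 59, which has 2 distinct prime factors.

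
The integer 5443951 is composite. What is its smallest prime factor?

5443951 is odd.
Digit sum 31, not divisible by 3.
Ends in 1: not divisible by 5.
7: 5443951 = 7·777707 + 2
11: 5443951 = 11·494904 + 7
13: 5443951 = 13·418765 + 6
17: 5443951 = 17·320232 + 7
19: 5443951 = 19·286523 + 14
23: 5443951 = 23·236693 + 12
29: 5443951 = 29·187722 + 13
31: 5443951 = 31·175611 + 10
37: 5443951 = 37·147133 + 30
41: 5443951 = 41·132779 + 12
43: 5443951 = 43·126603 + 22
47: 5443951 = 47·115828 + 35
53: 5443951 = 53·102716 + 3
59: 5443951 = 59·92270 + 21
61: 5443951 = 61·89245 + 6
67: 5443951 = 67·81253

67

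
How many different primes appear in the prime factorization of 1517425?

1517425 = 5^2 · 60697
60697 = 7 · 8671
8671 = 13 · 667
667 = 23 · 29
1517425 = 5^2 · 7 · 13 · 23 · 29, which has 5 distinct prime factors.

5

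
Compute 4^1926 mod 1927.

4^1 ≡ 4 (mod 1927)
4^2 ≡ 4^2 = 16 ≡ 16 (mod 1927)
4^4 ≡ 16^2 = 256 ≡ 256 (mod 1927)
4^8 ≡ 256^2 = 65536 ≡ 18 (mod 1927)
4^16 ≡ 18^2 = 324 ≡ 324 (mod 1927)
4^32 ≡ 324^2 = 104976 ≡ 918 (mod 1927)
4^64 ≡ 918^2 = 842724 ≡ 625 (mod 1927)
4^128 ≡ 625^2 = 390625 ≡ 1371 (mod 1927)
4^256 ≡ 1371^2 = 1879641 ≡ 816 (mod 1927)
4^512 ≡ 816^2 = 665856 ≡ 1041 (mod 1927)
4^1024 ≡ 1041^2 = 1083681 ≡ 707 (mod 1927)
1926 = 1024 + 512 + 256 + 128 + 4 + 2 in binary powers of 2.
So 4^1926 ≡ 707 · 1041 · 816 · 1371 · 256 · 16 ≡ 1390 (mod 1927).
Since 1390 ≠ 1, base 4 is a Fermat witness: 1927 is composite.

1390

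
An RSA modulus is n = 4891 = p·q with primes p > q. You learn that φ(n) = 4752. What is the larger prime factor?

φ(n) = (p−1)(q−1) = n − (p+q) + 1, so p + q = 4891 − 4752 + 1 = 140.
p and q are the roots of t² − 140t + 4891 = 0.
Discriminant: 140² − 4·4891 = 19600 − 19564 = 36; √36 = 6.
q = (140 − 6)/2 = 67, p = (140 + 6)/2 = 73.
Check: 67 · 73 = 4891.

73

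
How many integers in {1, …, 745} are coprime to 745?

592

Factor: 745 = 5 · 149.
φ(745) = (5−1) · (149−1) = 4 · 148 = 592.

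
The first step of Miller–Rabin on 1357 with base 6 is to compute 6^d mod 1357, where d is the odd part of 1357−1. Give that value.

1212

1357 − 1 = 1356 = 2^2 · 339, so d = 339.
6^1 ≡ 6 (mod 1357)
6^2 ≡ 6^2 = 36 ≡ 36 (mod 1357)
6^4 ≡ 36^2 = 1296 ≡ 1296 (mod 1357)
6^8 ≡ 1296^2 = 1679616 ≡ 1007 (mod 1357)
6^16 ≡ 1007^2 = 1014049 ≡ 370 (mod 1357)
6^32 ≡ 370^2 = 136900 ≡ 1200 (mod 1357)
6^64 ≡ 1200^2 = 1440000 ≡ 223 (mod 1357)
6^128 ≡ 223^2 = 49729 ≡ 877 (mod 1357)
6^256 ≡ 877^2 = 769129 ≡ 1067 (mod 1357)
339 = 256 + 64 + 16 + 2 + 1 in binary powers of 2.
So 6^339 ≡ 1067 · 223 · 370 · 36 · 6 ≡ 1212 (mod 1357).
Squaring chain: 1212 → 670; never reaches −1, so base 6 is a Miller–Rabin witness that 1357 is composite.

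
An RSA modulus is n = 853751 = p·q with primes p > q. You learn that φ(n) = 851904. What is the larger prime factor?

929

φ(n) = (p−1)(q−1) = n − (p+q) + 1, so p + q = 853751 − 851904 + 1 = 1848.
p and q are the roots of t² − 1848t + 853751 = 0.
Discriminant: 1848² − 4·853751 = 3415104 − 3415004 = 100; √100 = 10.
q = (1848 − 10)/2 = 919, p = (1848 + 10)/2 = 929.
Check: 919 · 929 = 853751.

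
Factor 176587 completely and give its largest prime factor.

73

176587 = 41 · 4307
4307 = 59 · 73
73 is prime.
So 176587 = 41 · 59 · 73; the largest prime factor is 73.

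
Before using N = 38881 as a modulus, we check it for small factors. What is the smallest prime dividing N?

59

38881 is odd.
Digit sum 28, not divisible by 3.
Ends in 1: not divisible by 5.
7: 38881 = 7·5554 + 3
11: 38881 = 11·3534 + 7
13: 38881 = 13·2990 + 11
17: 38881 = 17·2287 + 2
19: 38881 = 19·2046 + 7
23: 38881 = 23·1690 + 11
29: 38881 = 29·1340 + 21
31: 38881 = 31·1254 + 7
37: 38881 = 37·1050 + 31
41: 38881 = 41·948 + 13
43: 38881 = 43·904 + 9
47: 38881 = 47·827 + 12
53: 38881 = 53·733 + 32
59: 38881 = 59·659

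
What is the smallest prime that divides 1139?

1139 is odd.
Digit sum 14, not divisible by 3.
Ends in 9: not divisible by 5.
7: 1139 = 7·162 + 5
11: 1139 = 11·103 + 6
13: 1139 = 13·87 + 8
17: 1139 = 17·67

17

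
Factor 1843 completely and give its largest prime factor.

1843 = 19 · 97
97 is prime.
So 1843 = 19 · 97; the largest prime factor is 97.

97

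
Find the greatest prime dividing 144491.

79

144491 = 31 · 4661
4661 = 59 · 79
79 is prime.
So 144491 = 31 · 59 · 79; the largest prime factor is 79.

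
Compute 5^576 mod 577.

1

5^1 ≡ 5 (mod 577)
5^2 ≡ 5^2 = 25 ≡ 25 (mod 577)
5^4 ≡ 25^2 = 625 ≡ 48 (mod 577)
5^8 ≡ 48^2 = 2304 ≡ 573 (mod 577)
5^16 ≡ 573^2 = 328329 ≡ 16 (mod 577)
5^32 ≡ 16^2 = 256 ≡ 256 (mod 577)
5^64 ≡ 256^2 = 65536 ≡ 335 (mod 577)
5^128 ≡ 335^2 = 112225 ≡ 287 (mod 577)
5^256 ≡ 287^2 = 82369 ≡ 435 (mod 577)
5^512 ≡ 435^2 = 189225 ≡ 546 (mod 577)
576 = 512 + 64 in binary powers of 2.
So 5^576 ≡ 546 · 335 ≡ 1 (mod 577).
Since the result is 1, base 5 gives no evidence that 577 is composite.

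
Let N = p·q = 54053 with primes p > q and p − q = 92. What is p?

Since p = q + 92, we have 54053 = q(q + 92), so q² + 92q − 54053 = 0.
Discriminant: 92² + 4·54053 = 8464 + 216212 = 224676; √224676 = 474.
q = (−92 + 474)/2 = 191, and p = q + 92 = 283.
Check: 191 · 283 = 54053.

283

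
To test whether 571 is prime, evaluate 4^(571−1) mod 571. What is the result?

1

4^1 ≡ 4 (mod 571)
4^2 ≡ 4^2 = 16 ≡ 16 (mod 571)
4^4 ≡ 16^2 = 256 ≡ 256 (mod 571)
4^8 ≡ 256^2 = 65536 ≡ 442 (mod 571)
4^16 ≡ 442^2 = 195364 ≡ 82 (mod 571)
4^32 ≡ 82^2 = 6724 ≡ 443 (mod 571)
4^64 ≡ 443^2 = 196249 ≡ 396 (mod 571)
4^128 ≡ 396^2 = 156816 ≡ 362 (mod 571)
4^256 ≡ 362^2 = 131044 ≡ 285 (mod 571)
4^512 ≡ 285^2 = 81225 ≡ 143 (mod 571)
570 = 512 + 32 + 16 + 8 + 2 in binary powers of 2.
So 4^570 ≡ 143 · 443 · 82 · 442 · 16 ≡ 1 (mod 571).
Since the result is 1, base 4 gives no evidence that 571 is composite.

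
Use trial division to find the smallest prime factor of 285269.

285269 is odd.
Digit sum 32, not divisible by 3.
Ends in 9: not divisible by 5.
7: 285269 = 7·40752 + 5
11: 285269 = 11·25933 + 6
13: 285269 = 13·21943 + 10
17: 285269 = 17·16780 + 9
19: 285269 = 19·15014 + 3
23: 285269 = 23·12403

23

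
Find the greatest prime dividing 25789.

25789 = 17 · 1517
1517 = 37 · 41
41 is prime.
So 25789 = 17 · 37 · 41; the largest prime factor is 41.

41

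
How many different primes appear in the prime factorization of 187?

2

187 = 11 · 17
187 = 11 · 17, which has 2 distinct prime factors.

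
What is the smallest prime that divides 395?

5

395 is odd.
Digit sum 17, not divisible by 3.
Ends in 5: divisible by 5.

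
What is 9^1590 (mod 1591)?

269

9^1 ≡ 9 (mod 1591)
9^2 ≡ 9^2 = 81 ≡ 81 (mod 1591)
9^4 ≡ 81^2 = 6561 ≡ 197 (mod 1591)
9^8 ≡ 197^2 = 38809 ≡ 625 (mod 1591)
9^16 ≡ 625^2 = 390625 ≡ 830 (mod 1591)
9^32 ≡ 830^2 = 688900 ≡ 1588 (mod 1591)
9^64 ≡ 1588^2 = 2521744 ≡ 9 (mod 1591)
9^128 ≡ 9^2 = 81 ≡ 81 (mod 1591)
9^256 ≡ 81^2 = 6561 ≡ 197 (mod 1591)
9^512 ≡ 197^2 = 38809 ≡ 625 (mod 1591)
9^1024 ≡ 625^2 = 390625 ≡ 830 (mod 1591)
1590 = 1024 + 512 + 32 + 16 + 4 + 2 in binary powers of 2.
So 9^1590 ≡ 830 · 625 · 1588 · 830 · 197 · 81 ≡ 269 (mod 1591).
Since 269 ≠ 1, base 9 is a Fermat witness: 1591 is composite.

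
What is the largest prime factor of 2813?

97

2813 = 29 · 97
97 is prime.
So 2813 = 29 · 97; the largest prime factor is 97.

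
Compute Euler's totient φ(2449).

Factor: 2449 = 31 · 79.
φ(2449) = (31−1) · (79−1) = 30 · 78 = 2340.

2340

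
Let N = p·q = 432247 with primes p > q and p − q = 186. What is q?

Since p = q + 186, we have 432247 = q(q + 186), so q² + 186q − 432247 = 0.
Discriminant: 186² + 4·432247 = 34596 + 1728988 = 1763584; √1763584 = 1328.
q = (−186 + 1328)/2 = 571, and p = q + 186 = 757.
Check: 571 · 757 = 432247.

571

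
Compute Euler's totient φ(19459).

16800

Factor: 19459 = 11 · 29 · 61.
φ(19459) = (11−1) · (29−1) · (61−1) = 10 · 28 · 60 = 16800.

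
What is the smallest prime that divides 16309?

47

16309 is odd.
Digit sum 19, not divisible by 3.
Ends in 9: not divisible by 5.
7: 16309 = 7·2329 + 6
11: 16309 = 11·1482 + 7
13: 16309 = 13·1254 + 7
17: 16309 = 17·959 + 6
19: 16309 = 19·858 + 7
23: 16309 = 23·709 + 2
29: 16309 = 29·562 + 11
31: 16309 = 31·526 + 3
37: 16309 = 37·440 + 29
41: 16309 = 41·397 + 32
43: 16309 = 43·379 + 12
47: 16309 = 47·347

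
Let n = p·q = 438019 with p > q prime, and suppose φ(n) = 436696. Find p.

677

φ(n) = (p−1)(q−1) = n − (p+q) + 1, so p + q = 438019 − 436696 + 1 = 1324.
p and q are the roots of t² − 1324t + 438019 = 0.
Discriminant: 1324² − 4·438019 = 1752976 − 1752076 = 900; √900 = 30.
q = (1324 − 30)/2 = 647, p = (1324 + 30)/2 = 677.
Check: 647 · 677 = 438019.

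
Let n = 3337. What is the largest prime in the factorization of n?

71

3337 = 47 · 71
71 is prime.
So 3337 = 47 · 71; the largest prime factor is 71.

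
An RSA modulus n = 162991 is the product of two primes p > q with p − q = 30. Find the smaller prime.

389

Since p = q + 30, we have 162991 = q(q + 30), so q² + 30q − 162991 = 0.
Discriminant: 30² + 4·162991 = 900 + 651964 = 652864; √652864 = 808.
q = (−30 + 808)/2 = 389, and p = q + 30 = 419.
Check: 389 · 419 = 162991.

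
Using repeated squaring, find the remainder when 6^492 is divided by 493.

268

6^1 ≡ 6 (mod 493)
6^2 ≡ 6^2 = 36 ≡ 36 (mod 493)
6^4 ≡ 36^2 = 1296 ≡ 310 (mod 493)
6^8 ≡ 310^2 = 96100 ≡ 458 (mod 493)
6^16 ≡ 458^2 = 209764 ≡ 239 (mod 493)
6^32 ≡ 239^2 = 57121 ≡ 426 (mod 493)
6^64 ≡ 426^2 = 181476 ≡ 52 (mod 493)
6^128 ≡ 52^2 = 2704 ≡ 239 (mod 493)
6^256 ≡ 239^2 = 57121 ≡ 426 (mod 493)
492 = 256 + 128 + 64 + 32 + 8 + 4 in binary powers of 2.
So 6^492 ≡ 426 · 239 · 52 · 426 · 458 · 310 ≡ 268 (mod 493).
Since 268 ≠ 1, base 6 is a Fermat witness: 493 is composite.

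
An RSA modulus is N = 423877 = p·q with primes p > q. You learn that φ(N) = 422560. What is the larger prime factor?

761

φ(n) = (p−1)(q−1) = n − (p+q) + 1, so p + q = 423877 − 422560 + 1 = 1318.
p and q are the roots of t² − 1318t + 423877 = 0.
Discriminant: 1318² − 4·423877 = 1737124 − 1695508 = 41616; √41616 = 204.
q = (1318 − 204)/2 = 557, p = (1318 + 204)/2 = 761.
Check: 557 · 761 = 423877.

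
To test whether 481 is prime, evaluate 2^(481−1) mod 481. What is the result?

248

2^1 ≡ 2 (mod 481)
2^2 ≡ 2^2 = 4 ≡ 4 (mod 481)
2^4 ≡ 4^2 = 16 ≡ 16 (mod 481)
2^8 ≡ 16^2 = 256 ≡ 256 (mod 481)
2^16 ≡ 256^2 = 65536 ≡ 120 (mod 481)
2^32 ≡ 120^2 = 14400 ≡ 451 (mod 481)
2^64 ≡ 451^2 = 203401 ≡ 419 (mod 481)
2^128 ≡ 419^2 = 175561 ≡ 477 (mod 481)
2^256 ≡ 477^2 = 227529 ≡ 16 (mod 481)
480 = 256 + 128 + 64 + 32 in binary powers of 2.
So 2^480 ≡ 16 · 477 · 419 · 451 ≡ 248 (mod 481).
Since 248 ≠ 1, base 2 is a Fermat witness: 481 is composite.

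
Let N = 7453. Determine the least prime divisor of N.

7453 is odd.
Digit sum 19, not divisible by 3.
Ends in 3: not divisible by 5.
7: 7453 = 7·1064 + 5
11: 7453 = 11·677 + 6
13: 7453 = 13·573 + 4
17: 7453 = 17·438 + 7
19: 7453 = 19·392 + 5
23: 7453 = 23·324 + 1
29: 7453 = 29·257

29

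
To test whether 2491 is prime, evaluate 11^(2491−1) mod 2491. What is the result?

1353

11^1 ≡ 11 (mod 2491)
11^2 ≡ 11^2 = 121 ≡ 121 (mod 2491)
11^4 ≡ 121^2 = 14641 ≡ 2186 (mod 2491)
11^8 ≡ 2186^2 = 4778596 ≡ 858 (mod 2491)
11^16 ≡ 858^2 = 736164 ≡ 1319 (mod 2491)
11^32 ≡ 1319^2 = 1739761 ≡ 1043 (mod 2491)
11^64 ≡ 1043^2 = 1087849 ≡ 1773 (mod 2491)
11^128 ≡ 1773^2 = 3143529 ≡ 2378 (mod 2491)
11^256 ≡ 2378^2 = 5654884 ≡ 314 (mod 2491)
11^512 ≡ 314^2 = 98596 ≡ 1447 (mod 2491)
11^1024 ≡ 1447^2 = 2093809 ≡ 1369 (mod 2491)
11^2048 ≡ 1369^2 = 1874161 ≡ 929 (mod 2491)
2490 = 2048 + 256 + 128 + 32 + 16 + 8 + 2 in binary powers of 2.
So 11^2490 ≡ 929 · 314 · 2378 · 1043 · 1319 · 858 · 121 ≡ 1353 (mod 2491).
Since 1353 ≠ 1, base 11 is a Fermat witness: 2491 is composite.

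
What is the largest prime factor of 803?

73

803 = 11 · 73
73 is prime.
So 803 = 11 · 73; the largest prime factor is 73.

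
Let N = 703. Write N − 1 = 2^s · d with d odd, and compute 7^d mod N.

703 − 1 = 702 = 2^1 · 351, so d = 351.
7^1 ≡ 7 (mod 703)
7^2 ≡ 7^2 = 49 ≡ 49 (mod 703)
7^4 ≡ 49^2 = 2401 ≡ 292 (mod 703)
7^8 ≡ 292^2 = 85264 ≡ 201 (mod 703)
7^16 ≡ 201^2 = 40401 ≡ 330 (mod 703)
7^32 ≡ 330^2 = 108900 ≡ 638 (mod 703)
7^64 ≡ 638^2 = 407044 ≡ 7 (mod 703)
7^128 ≡ 7^2 = 49 ≡ 49 (mod 703)
7^256 ≡ 49^2 = 2401 ≡ 292 (mod 703)
351 = 256 + 64 + 16 + 8 + 4 + 2 + 1 in binary powers of 2.
So 7^351 ≡ 292 · 7 · 330 · 201 · 292 · 49 · 7 ≡ 1 (mod 703).
Since 7^d ≡ 1 (mod 703), base 7 does not prove 703 composite.

1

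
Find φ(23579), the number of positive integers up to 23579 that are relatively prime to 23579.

20736

Factor: 23579 = 17 · 19 · 73.
φ(23579) = (17−1) · (19−1) · (73−1) = 16 · 18 · 72 = 20736.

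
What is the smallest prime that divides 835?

5

835 is odd.
Digit sum 16, not divisible by 3.
Ends in 5: divisible by 5.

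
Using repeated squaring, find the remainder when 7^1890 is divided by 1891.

7^1 ≡ 7 (mod 1891)
7^2 ≡ 7^2 = 49 ≡ 49 (mod 1891)
7^4 ≡ 49^2 = 2401 ≡ 510 (mod 1891)
7^8 ≡ 510^2 = 260100 ≡ 1033 (mod 1891)
7^16 ≡ 1033^2 = 1067089 ≡ 565 (mod 1891)
7^32 ≡ 565^2 = 319225 ≡ 1537 (mod 1891)
7^64 ≡ 1537^2 = 2362369 ≡ 510 (mod 1891)
7^128 ≡ 510^2 = 260100 ≡ 1033 (mod 1891)
7^256 ≡ 1033^2 = 1067089 ≡ 565 (mod 1891)
7^512 ≡ 565^2 = 319225 ≡ 1537 (mod 1891)
7^1024 ≡ 1537^2 = 2362369 ≡ 510 (mod 1891)
1890 = 1024 + 512 + 256 + 64 + 32 + 2 in binary powers of 2.
So 7^1890 ≡ 510 · 1537 · 565 · 510 · 1537 · 49 ≡ 1768 (mod 1891).
Since 1768 ≠ 1, base 7 is a Fermat witness: 1891 is composite.

1768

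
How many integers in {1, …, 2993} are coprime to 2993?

2880

Factor: 2993 = 41 · 73.
φ(2993) = (41−1) · (73−1) = 40 · 72 = 2880.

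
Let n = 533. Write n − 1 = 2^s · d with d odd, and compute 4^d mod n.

533 − 1 = 532 = 2^2 · 133, so d = 133.
4^1 ≡ 4 (mod 533)
4^2 ≡ 4^2 = 16 ≡ 16 (mod 533)
4^4 ≡ 16^2 = 256 ≡ 256 (mod 533)
4^8 ≡ 256^2 = 65536 ≡ 510 (mod 533)
4^16 ≡ 510^2 = 260100 ≡ 529 (mod 533)
4^32 ≡ 529^2 = 279841 ≡ 16 (mod 533)
4^64 ≡ 16^2 = 256 ≡ 256 (mod 533)
4^128 ≡ 256^2 = 65536 ≡ 510 (mod 533)
133 = 128 + 4 + 1 in binary powers of 2.
So 4^133 ≡ 510 · 256 · 4 ≡ 433 (mod 533).
Squaring chain: 433 → 406; never reaches −1, so base 4 is a Miller–Rabin witness that 533 is composite.

433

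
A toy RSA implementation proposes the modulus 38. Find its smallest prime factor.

2

38 is even: 2 divides it.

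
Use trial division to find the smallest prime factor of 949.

949 is odd.
Digit sum 22, not divisible by 3.
Ends in 9: not divisible by 5.
7: 949 = 7·135 + 4
11: 949 = 11·86 + 3
13: 949 = 13·73

13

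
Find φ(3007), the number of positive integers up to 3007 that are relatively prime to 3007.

2880

Factor: 3007 = 31 · 97.
φ(3007) = (31−1) · (97−1) = 30 · 96 = 2880.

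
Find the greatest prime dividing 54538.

54538 = 2 · 27269
27269 = 11 · 2479
2479 = 37 · 67
67 is prime.
So 54538 = 2 · 11 · 37 · 67; the largest prime factor is 67.

67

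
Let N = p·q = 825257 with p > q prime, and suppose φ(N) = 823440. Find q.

φ(n) = (p−1)(q−1) = n − (p+q) + 1, so p + q = 825257 − 823440 + 1 = 1818.
p and q are the roots of t² − 1818t + 825257 = 0.
Discriminant: 1818² − 4·825257 = 3305124 − 3301028 = 4096; √4096 = 64.
q = (1818 − 64)/2 = 877, p = (1818 + 64)/2 = 941.
Check: 877 · 941 = 825257.

877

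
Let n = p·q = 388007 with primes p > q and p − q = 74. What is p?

Since p = q + 74, we have 388007 = q(q + 74), so q² + 74q − 388007 = 0.
Discriminant: 74² + 4·388007 = 5476 + 1552028 = 1557504; √1557504 = 1248.
q = (−74 + 1248)/2 = 587, and p = q + 74 = 661.
Check: 587 · 661 = 388007.

661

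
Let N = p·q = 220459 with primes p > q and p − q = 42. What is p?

491

Since p = q + 42, we have 220459 = q(q + 42), so q² + 42q − 220459 = 0.
Discriminant: 42² + 4·220459 = 1764 + 881836 = 883600; √883600 = 940.
q = (−42 + 940)/2 = 449, and p = q + 42 = 491.
Check: 449 · 491 = 220459.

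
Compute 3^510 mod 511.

218

3^1 ≡ 3 (mod 511)
3^2 ≡ 3^2 = 9 ≡ 9 (mod 511)
3^4 ≡ 9^2 = 81 ≡ 81 (mod 511)
3^8 ≡ 81^2 = 6561 ≡ 429 (mod 511)
3^16 ≡ 429^2 = 184041 ≡ 81 (mod 511)
3^32 ≡ 81^2 = 6561 ≡ 429 (mod 511)
3^64 ≡ 429^2 = 184041 ≡ 81 (mod 511)
3^128 ≡ 81^2 = 6561 ≡ 429 (mod 511)
3^256 ≡ 429^2 = 184041 ≡ 81 (mod 511)
510 = 256 + 128 + 64 + 32 + 16 + 8 + 4 + 2 in binary powers of 2.
So 3^510 ≡ 81 · 429 · 81 · 429 · 81 · 429 · 81 · 9 ≡ 218 (mod 511).
Since 218 ≠ 1, base 3 is a Fermat witness: 511 is composite.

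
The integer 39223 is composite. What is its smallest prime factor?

61

39223 is odd.
Digit sum 19, not divisible by 3.
Ends in 3: not divisible by 5.
7: 39223 = 7·5603 + 2
11: 39223 = 11·3565 + 8
13: 39223 = 13·3017 + 2
17: 39223 = 17·2307 + 4
19: 39223 = 19·2064 + 7
23: 39223 = 23·1705 + 8
29: 39223 = 29·1352 + 15
31: 39223 = 31·1265 + 8
37: 39223 = 37·1060 + 3
41: 39223 = 41·956 + 27
43: 39223 = 43·912 + 7
47: 39223 = 47·834 + 25
53: 39223 = 53·740 + 3
59: 39223 = 59·664 + 47
61: 39223 = 61·643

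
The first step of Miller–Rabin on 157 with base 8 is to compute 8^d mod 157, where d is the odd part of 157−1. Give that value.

28

157 − 1 = 156 = 2^2 · 39, so d = 39.
8^1 ≡ 8 (mod 157)
8^2 ≡ 8^2 = 64 ≡ 64 (mod 157)
8^4 ≡ 64^2 = 4096 ≡ 14 (mod 157)
8^8 ≡ 14^2 = 196 ≡ 39 (mod 157)
8^16 ≡ 39^2 = 1521 ≡ 108 (mod 157)
8^32 ≡ 108^2 = 11664 ≡ 46 (mod 157)
39 = 32 + 4 + 2 + 1 in binary powers of 2.
So 8^39 ≡ 46 · 14 · 64 · 8 ≡ 28 (mod 157).
Squaring chain: 28 → 156; reaches −1, so base 8 does not prove 157 composite.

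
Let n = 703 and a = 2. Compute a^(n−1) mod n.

2^1 ≡ 2 (mod 703)
2^2 ≡ 2^2 = 4 ≡ 4 (mod 703)
2^4 ≡ 4^2 = 16 ≡ 16 (mod 703)
2^8 ≡ 16^2 = 256 ≡ 256 (mod 703)
2^16 ≡ 256^2 = 65536 ≡ 157 (mod 703)
2^32 ≡ 157^2 = 24649 ≡ 44 (mod 703)
2^64 ≡ 44^2 = 1936 ≡ 530 (mod 703)
2^128 ≡ 530^2 = 280900 ≡ 403 (mod 703)
2^256 ≡ 403^2 = 162409 ≡ 16 (mod 703)
2^512 ≡ 16^2 = 256 ≡ 256 (mod 703)
702 = 512 + 128 + 32 + 16 + 8 + 4 + 2 in binary powers of 2.
So 2^702 ≡ 256 · 403 · 44 · 157 · 256 · 16 · 4 ≡ 628 (mod 703).
Since 628 ≠ 1, base 2 is a Fermat witness: 703 is composite.

628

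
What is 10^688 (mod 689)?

10^1 ≡ 10 (mod 689)
10^2 ≡ 10^2 = 100 ≡ 100 (mod 689)
10^4 ≡ 100^2 = 10000 ≡ 354 (mod 689)
10^8 ≡ 354^2 = 125316 ≡ 607 (mod 689)
10^16 ≡ 607^2 = 368449 ≡ 523 (mod 689)
10^32 ≡ 523^2 = 273529 ≡ 685 (mod 689)
10^64 ≡ 685^2 = 469225 ≡ 16 (mod 689)
10^128 ≡ 16^2 = 256 ≡ 256 (mod 689)
10^256 ≡ 256^2 = 65536 ≡ 81 (mod 689)
10^512 ≡ 81^2 = 6561 ≡ 360 (mod 689)
688 = 512 + 128 + 32 + 16 in binary powers of 2.
So 10^688 ≡ 360 · 256 · 685 · 523 ≡ 16 (mod 689).
Since 16 ≠ 1, base 10 is a Fermat witness: 689 is composite.

16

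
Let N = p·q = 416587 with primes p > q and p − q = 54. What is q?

Since p = q + 54, we have 416587 = q(q + 54), so q² + 54q − 416587 = 0.
Discriminant: 54² + 4·416587 = 2916 + 1666348 = 1669264; √1669264 = 1292.
q = (−54 + 1292)/2 = 619, and p = q + 54 = 673.
Check: 619 · 673 = 416587.

619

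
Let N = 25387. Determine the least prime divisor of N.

53

25387 is odd.
Digit sum 25, not divisible by 3.
Ends in 7: not divisible by 5.
7: 25387 = 7·3626 + 5
11: 25387 = 11·2307 + 10
13: 25387 = 13·1952 + 11
17: 25387 = 17·1493 + 6
19: 25387 = 19·1336 + 3
23: 25387 = 23·1103 + 18
29: 25387 = 29·875 + 12
31: 25387 = 31·818 + 29
37: 25387 = 37·686 + 5
41: 25387 = 41·619 + 8
43: 25387 = 43·590 + 17
47: 25387 = 47·540 + 7
53: 25387 = 53·479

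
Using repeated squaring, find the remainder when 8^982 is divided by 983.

8^1 ≡ 8 (mod 983)
8^2 ≡ 8^2 = 64 ≡ 64 (mod 983)
8^4 ≡ 64^2 = 4096 ≡ 164 (mod 983)
8^8 ≡ 164^2 = 26896 ≡ 355 (mod 983)
8^16 ≡ 355^2 = 126025 ≡ 201 (mod 983)
8^32 ≡ 201^2 = 40401 ≡ 98 (mod 983)
8^64 ≡ 98^2 = 9604 ≡ 757 (mod 983)
8^128 ≡ 757^2 = 573049 ≡ 943 (mod 983)
8^256 ≡ 943^2 = 889249 ≡ 617 (mod 983)
8^512 ≡ 617^2 = 380689 ≡ 268 (mod 983)
982 = 512 + 256 + 128 + 64 + 16 + 4 + 2 in binary powers of 2.
So 8^982 ≡ 268 · 617 · 943 · 757 · 201 · 164 · 64 ≡ 1 (mod 983).
Since the result is 1, base 8 gives no evidence that 983 is composite.

1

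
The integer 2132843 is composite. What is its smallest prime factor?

2132843 is odd.
Digit sum 23, not divisible by 3.
Ends in 3: not divisible by 5.
7: 2132843 = 7·304691 + 6
11: 2132843 = 11·193894 + 9
13: 2132843 = 13·164064 + 11
17: 2132843 = 17·125461 + 6
19: 2132843 = 19·112254 + 17
23: 2132843 = 23·92732 + 7
29: 2132843 = 29·73546 + 9
31: 2132843 = 31·68801 + 12
37: 2132843 = 37·57644 + 15
41: 2132843 = 41·52020 + 23
43: 2132843 = 43·49601

43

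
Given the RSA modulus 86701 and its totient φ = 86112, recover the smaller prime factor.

277

φ(n) = (p−1)(q−1) = n − (p+q) + 1, so p + q = 86701 − 86112 + 1 = 590.
p and q are the roots of t² − 590t + 86701 = 0.
Discriminant: 590² − 4·86701 = 348100 − 346804 = 1296; √1296 = 36.
q = (590 − 36)/2 = 277, p = (590 + 36)/2 = 313.
Check: 277 · 313 = 86701.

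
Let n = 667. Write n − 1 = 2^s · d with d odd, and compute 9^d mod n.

660

667 − 1 = 666 = 2^1 · 333, so d = 333.
9^1 ≡ 9 (mod 667)
9^2 ≡ 9^2 = 81 ≡ 81 (mod 667)
9^4 ≡ 81^2 = 6561 ≡ 558 (mod 667)
9^8 ≡ 558^2 = 311364 ≡ 542 (mod 667)
9^16 ≡ 542^2 = 293764 ≡ 284 (mod 667)
9^32 ≡ 284^2 = 80656 ≡ 616 (mod 667)
9^64 ≡ 616^2 = 379456 ≡ 600 (mod 667)
9^128 ≡ 600^2 = 360000 ≡ 487 (mod 667)
9^256 ≡ 487^2 = 237169 ≡ 384 (mod 667)
333 = 256 + 64 + 8 + 4 + 1 in binary powers of 2.
So 9^333 ≡ 384 · 600 · 542 · 558 · 9 ≡ 660 (mod 667).
Squaring chain: 660; never reaches −1, so base 9 is a Miller–Rabin witness that 667 is composite.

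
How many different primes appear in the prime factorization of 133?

133 = 7 · 19
133 = 7 · 19, which has 2 distinct prime factors.

2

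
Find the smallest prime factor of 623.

623 is odd.
Digit sum 11, not divisible by 3.
Ends in 3: not divisible by 5.
7: 623 = 7·89

7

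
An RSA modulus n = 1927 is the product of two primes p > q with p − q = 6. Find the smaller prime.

41

Since p = q + 6, we have 1927 = q(q + 6), so q² + 6q − 1927 = 0.
Discriminant: 6² + 4·1927 = 36 + 7708 = 7744; √7744 = 88.
q = (−6 + 88)/2 = 41, and p = q + 6 = 47.
Check: 41 · 47 = 1927.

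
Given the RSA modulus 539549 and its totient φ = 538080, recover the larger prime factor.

761

φ(n) = (p−1)(q−1) = n − (p+q) + 1, so p + q = 539549 − 538080 + 1 = 1470.
p and q are the roots of t² − 1470t + 539549 = 0.
Discriminant: 1470² − 4·539549 = 2160900 − 2158196 = 2704; √2704 = 52.
q = (1470 − 52)/2 = 709, p = (1470 + 52)/2 = 761.
Check: 709 · 761 = 539549.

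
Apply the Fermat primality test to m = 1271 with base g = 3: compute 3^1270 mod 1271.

3^1 ≡ 3 (mod 1271)
3^2 ≡ 3^2 = 9 ≡ 9 (mod 1271)
3^4 ≡ 9^2 = 81 ≡ 81 (mod 1271)
3^8 ≡ 81^2 = 6561 ≡ 206 (mod 1271)
3^16 ≡ 206^2 = 42436 ≡ 493 (mod 1271)
3^32 ≡ 493^2 = 243049 ≡ 288 (mod 1271)
3^64 ≡ 288^2 = 82944 ≡ 329 (mod 1271)
3^128 ≡ 329^2 = 108241 ≡ 206 (mod 1271)
3^256 ≡ 206^2 = 42436 ≡ 493 (mod 1271)
3^512 ≡ 493^2 = 243049 ≡ 288 (mod 1271)
3^1024 ≡ 288^2 = 82944 ≡ 329 (mod 1271)
1270 = 1024 + 128 + 64 + 32 + 16 + 4 + 2 in binary powers of 2.
So 3^1270 ≡ 329 · 206 · 329 · 288 · 493 · 81 · 9 ≡ 893 (mod 1271).
Since 893 ≠ 1, base 3 is a Fermat witness: 1271 is composite.

893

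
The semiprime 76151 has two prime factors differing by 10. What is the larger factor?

Since p = q + 10, we have 76151 = q(q + 10), so q² + 10q − 76151 = 0.
Discriminant: 10² + 4·76151 = 100 + 304604 = 304704; √304704 = 552.
q = (−10 + 552)/2 = 271, and p = q + 10 = 281.
Check: 271 · 281 = 76151.

281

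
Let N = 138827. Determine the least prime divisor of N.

13

138827 is odd.
Digit sum 29, not divisible by 3.
Ends in 7: not divisible by 5.
7: 138827 = 7·19832 + 3
11: 138827 = 11·12620 + 7
13: 138827 = 13·10679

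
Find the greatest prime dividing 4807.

4807 = 11 · 437
437 = 19 · 23
23 is prime.
So 4807 = 11 · 19 · 23; the largest prime factor is 23.

23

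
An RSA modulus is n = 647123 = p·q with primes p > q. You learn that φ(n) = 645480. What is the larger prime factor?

991

φ(n) = (p−1)(q−1) = n − (p+q) + 1, so p + q = 647123 − 645480 + 1 = 1644.
p and q are the roots of t² − 1644t + 647123 = 0.
Discriminant: 1644² − 4·647123 = 2702736 − 2588492 = 114244; √114244 = 338.
q = (1644 − 338)/2 = 653, p = (1644 + 338)/2 = 991.
Check: 653 · 991 = 647123.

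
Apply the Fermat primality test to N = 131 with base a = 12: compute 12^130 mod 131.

12^1 ≡ 12 (mod 131)
12^2 ≡ 12^2 = 144 ≡ 13 (mod 131)
12^4 ≡ 13^2 = 169 ≡ 38 (mod 131)
12^8 ≡ 38^2 = 1444 ≡ 3 (mod 131)
12^16 ≡ 3^2 = 9 ≡ 9 (mod 131)
12^32 ≡ 9^2 = 81 ≡ 81 (mod 131)
12^64 ≡ 81^2 = 6561 ≡ 11 (mod 131)
12^128 ≡ 11^2 = 121 ≡ 121 (mod 131)
130 = 128 + 2 in binary powers of 2.
So 12^130 ≡ 121 · 13 ≡ 1 (mod 131).
Since the result is 1, base 12 gives no evidence that 131 is composite.

1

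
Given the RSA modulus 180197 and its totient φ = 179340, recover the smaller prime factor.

367

φ(n) = (p−1)(q−1) = n − (p+q) + 1, so p + q = 180197 − 179340 + 1 = 858.
p and q are the roots of t² − 858t + 180197 = 0.
Discriminant: 858² − 4·180197 = 736164 − 720788 = 15376; √15376 = 124.
q = (858 − 124)/2 = 367, p = (858 + 124)/2 = 491.
Check: 367 · 491 = 180197.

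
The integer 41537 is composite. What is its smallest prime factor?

73

41537 is odd.
Digit sum 20, not divisible by 3.
Ends in 7: not divisible by 5.
7: 41537 = 7·5933 + 6
11: 41537 = 11·3776 + 1
13: 41537 = 13·3195 + 2
17: 41537 = 17·2443 + 6
19: 41537 = 19·2186 + 3
23: 41537 = 23·1805 + 22
29: 41537 = 29·1432 + 9
31: 41537 = 31·1339 + 28
37: 41537 = 37·1122 + 23
41: 41537 = 41·1013 + 4
43: 41537 = 43·965 + 42
47: 41537 = 47·883 + 36
53: 41537 = 53·783 + 38
59: 41537 = 59·704 + 1
61: 41537 = 61·680 + 57
67: 41537 = 67·619 + 64
71: 41537 = 71·585 + 2
73: 41537 = 73·569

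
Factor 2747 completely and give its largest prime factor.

67

2747 = 41 · 67
67 is prime.
So 2747 = 41 · 67; the largest prime factor is 67.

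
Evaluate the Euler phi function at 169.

Factor: 169 = 13^2.
φ(169) = 13^1·(13−1) = 156.

156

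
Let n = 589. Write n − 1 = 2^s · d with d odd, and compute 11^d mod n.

77

589 − 1 = 588 = 2^2 · 147, so d = 147.
11^1 ≡ 11 (mod 589)
11^2 ≡ 11^2 = 121 ≡ 121 (mod 589)
11^4 ≡ 121^2 = 14641 ≡ 505 (mod 589)
11^8 ≡ 505^2 = 255025 ≡ 577 (mod 589)
11^16 ≡ 577^2 = 332929 ≡ 144 (mod 589)
11^32 ≡ 144^2 = 20736 ≡ 121 (mod 589)
11^64 ≡ 121^2 = 14641 ≡ 505 (mod 589)
11^128 ≡ 505^2 = 255025 ≡ 577 (mod 589)
147 = 128 + 16 + 2 + 1 in binary powers of 2.
So 11^147 ≡ 577 · 144 · 121 · 11 ≡ 77 (mod 589).
Squaring chain: 77 → 39; never reaches −1, so base 11 is a Miller–Rabin witness that 589 is composite.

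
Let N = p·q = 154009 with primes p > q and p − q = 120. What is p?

Since p = q + 120, we have 154009 = q(q + 120), so q² + 120q − 154009 = 0.
Discriminant: 120² + 4·154009 = 14400 + 616036 = 630436; √630436 = 794.
q = (−120 + 794)/2 = 337, and p = q + 120 = 457.
Check: 337 · 457 = 154009.

457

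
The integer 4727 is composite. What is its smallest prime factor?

4727 is odd.
Digit sum 20, not divisible by 3.
Ends in 7: not divisible by 5.
7: 4727 = 7·675 + 2
11: 4727 = 11·429 + 8
13: 4727 = 13·363 + 8
17: 4727 = 17·278 + 1
19: 4727 = 19·248 + 15
23: 4727 = 23·205 + 12
29: 4727 = 29·163

29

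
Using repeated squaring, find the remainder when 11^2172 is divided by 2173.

1950

11^1 ≡ 11 (mod 2173)
11^2 ≡ 11^2 = 121 ≡ 121 (mod 2173)
11^4 ≡ 121^2 = 14641 ≡ 1603 (mod 2173)
11^8 ≡ 1603^2 = 2569609 ≡ 1123 (mod 2173)
11^16 ≡ 1123^2 = 1261129 ≡ 789 (mod 2173)
11^32 ≡ 789^2 = 622521 ≡ 1043 (mod 2173)
11^64 ≡ 1043^2 = 1087849 ≡ 1349 (mod 2173)
11^128 ≡ 1349^2 = 1819801 ≡ 1000 (mod 2173)
11^256 ≡ 1000^2 = 1000000 ≡ 420 (mod 2173)
11^512 ≡ 420^2 = 176400 ≡ 387 (mod 2173)
11^1024 ≡ 387^2 = 149769 ≡ 2005 (mod 2173)
11^2048 ≡ 2005^2 = 4020025 ≡ 2148 (mod 2173)
2172 = 2048 + 64 + 32 + 16 + 8 + 4 in binary powers of 2.
So 11^2172 ≡ 2148 · 1349 · 1043 · 789 · 1123 · 1603 ≡ 1950 (mod 2173).
Since 1950 ≠ 1, base 11 is a Fermat witness: 2173 is composite.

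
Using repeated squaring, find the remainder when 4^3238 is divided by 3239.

715

4^1 ≡ 4 (mod 3239)
4^2 ≡ 4^2 = 16 ≡ 16 (mod 3239)
4^4 ≡ 16^2 = 256 ≡ 256 (mod 3239)
4^8 ≡ 256^2 = 65536 ≡ 756 (mod 3239)
4^16 ≡ 756^2 = 571536 ≡ 1472 (mod 3239)
4^32 ≡ 1472^2 = 2166784 ≡ 3132 (mod 3239)
4^64 ≡ 3132^2 = 9809424 ≡ 1732 (mod 3239)
4^128 ≡ 1732^2 = 2999824 ≡ 510 (mod 3239)
4^256 ≡ 510^2 = 260100 ≡ 980 (mod 3239)
4^512 ≡ 980^2 = 960400 ≡ 1656 (mod 3239)
4^1024 ≡ 1656^2 = 2742336 ≡ 2142 (mod 3239)
4^2048 ≡ 2142^2 = 4588164 ≡ 1740 (mod 3239)
3238 = 2048 + 1024 + 128 + 32 + 4 + 2 in binary powers of 2.
So 4^3238 ≡ 1740 · 2142 · 510 · 3132 · 256 · 16 ≡ 715 (mod 3239).
Since 715 ≠ 1, base 4 is a Fermat witness: 3239 is composite.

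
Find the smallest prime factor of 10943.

31

10943 is odd.
Digit sum 17, not divisible by 3.
Ends in 3: not divisible by 5.
7: 10943 = 7·1563 + 2
11: 10943 = 11·994 + 9
13: 10943 = 13·841 + 10
17: 10943 = 17·643 + 12
19: 10943 = 19·575 + 18
23: 10943 = 23·475 + 18
29: 10943 = 29·377 + 10
31: 10943 = 31·353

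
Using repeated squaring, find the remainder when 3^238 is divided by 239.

3^1 ≡ 3 (mod 239)
3^2 ≡ 3^2 = 9 ≡ 9 (mod 239)
3^4 ≡ 9^2 = 81 ≡ 81 (mod 239)
3^8 ≡ 81^2 = 6561 ≡ 108 (mod 239)
3^16 ≡ 108^2 = 11664 ≡ 192 (mod 239)
3^32 ≡ 192^2 = 36864 ≡ 58 (mod 239)
3^64 ≡ 58^2 = 3364 ≡ 18 (mod 239)
3^128 ≡ 18^2 = 324 ≡ 85 (mod 239)
238 = 128 + 64 + 32 + 8 + 4 + 2 in binary powers of 2.
So 3^238 ≡ 85 · 18 · 58 · 108 · 81 · 9 ≡ 1 (mod 239).
Since the result is 1, base 3 gives no evidence that 239 is composite.

1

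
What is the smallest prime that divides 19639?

41

19639 is odd.
Digit sum 28, not divisible by 3.
Ends in 9: not divisible by 5.
7: 19639 = 7·2805 + 4
11: 19639 = 11·1785 + 4
13: 19639 = 13·1510 + 9
17: 19639 = 17·1155 + 4
19: 19639 = 19·1033 + 12
23: 19639 = 23·853 + 20
29: 19639 = 29·677 + 6
31: 19639 = 31·633 + 16
37: 19639 = 37·530 + 29
41: 19639 = 41·479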